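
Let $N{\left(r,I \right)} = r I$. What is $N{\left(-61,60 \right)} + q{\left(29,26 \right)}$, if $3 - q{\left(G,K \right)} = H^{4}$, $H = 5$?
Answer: $-4282$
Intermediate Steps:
$q{\left(G,K \right)} = -622$ ($q{\left(G,K \right)} = 3 - 5^{4} = 3 - 625 = -622$)
$N{\left(r,I \right)} = I r$
$N{\left(-61,60 \right)} + q{\left(29,26 \right)} = 60 \left(-61\right) - 622 = -3660 - 622 = -4282$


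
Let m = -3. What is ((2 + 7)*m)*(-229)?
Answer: 6183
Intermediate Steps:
((2 + 7)*m)*(-229) = ((2 + 7)*(-3))*(-229) = (9*(-3))*(-229) = -27*(-229) = 6183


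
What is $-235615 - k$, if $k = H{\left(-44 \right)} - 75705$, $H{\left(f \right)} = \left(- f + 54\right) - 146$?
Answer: $-159862$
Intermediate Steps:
$H{\left(f \right)} = -92 - f$ ($H{\left(f \right)} = \left(54 - f\right) - 146 = -92 - f$)
$k = -75753$ ($k = \left(-92 - -44\right) - 75705 = \left(-92 + 44\right) - 75705 = -48 - 75705 = -75753$)
$-235615 - k = -235615 - -75753 = -235615 + 75753 = -159862$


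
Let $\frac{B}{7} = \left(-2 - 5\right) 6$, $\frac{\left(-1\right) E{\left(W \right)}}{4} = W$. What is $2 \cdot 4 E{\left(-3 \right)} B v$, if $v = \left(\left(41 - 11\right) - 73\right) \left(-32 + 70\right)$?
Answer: $46118016$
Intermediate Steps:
$E{\left(W \right)} = - 4 W$
$B = -294$ ($B = 7 \left(-2 - 5\right) 6 = 7 \left(\left(-7\right) 6\right) = 7 \left(-42\right) = -294$)
$v = -1634$ ($v = \left(\left(41 - 11\right) - 73\right) 38 = \left(30 - 73\right) 38 = \left(-43\right) 38 = -1634$)
$2 \cdot 4 E{\left(-3 \right)} B v = 2 \cdot 4 \left(\left(-4\right) \left(-3\right)\right) \left(-294\right) \left(-1634\right) = 8 \cdot 12 \left(-294\right) \left(-1634\right) = 96 \left(-294\right) \left(-1634\right) = \left(-28224\right) \left(-1634\right) = 46118016$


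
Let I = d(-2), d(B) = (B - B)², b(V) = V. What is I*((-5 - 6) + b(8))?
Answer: 0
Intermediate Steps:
d(B) = 0 (d(B) = 0² = 0)
I = 0
I*((-5 - 6) + b(8)) = 0*((-5 - 6) + 8) = 0*(-11 + 8) = 0*(-3) = 0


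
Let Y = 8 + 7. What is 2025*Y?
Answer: 30375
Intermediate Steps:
Y = 15
2025*Y = 2025*15 = 30375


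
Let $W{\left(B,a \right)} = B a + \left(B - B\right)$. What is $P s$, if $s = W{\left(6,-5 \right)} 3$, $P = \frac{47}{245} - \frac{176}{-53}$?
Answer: $- \frac{820998}{2597} \approx -316.13$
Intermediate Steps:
$W{\left(B,a \right)} = B a$ ($W{\left(B,a \right)} = B a + 0 = B a$)
$P = \frac{45611}{12985}$ ($P = 47 \cdot \frac{1}{245} - - \frac{176}{53} = \frac{47}{245} + \frac{176}{53} = \frac{45611}{12985} \approx 3.5126$)
$s = -90$ ($s = 6 \left(-5\right) 3 = \left(-30\right) 3 = -90$)
$P s = \frac{45611}{12985} \left(-90\right) = - \frac{820998}{2597}$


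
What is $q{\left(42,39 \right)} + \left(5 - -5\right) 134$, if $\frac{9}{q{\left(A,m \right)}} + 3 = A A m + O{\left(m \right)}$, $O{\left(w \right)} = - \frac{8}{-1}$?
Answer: $\frac{92193349}{68801} \approx 1340.0$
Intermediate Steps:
$O{\left(w \right)} = 8$ ($O{\left(w \right)} = \left(-8\right) \left(-1\right) = 8$)
$q{\left(A,m \right)} = \frac{9}{5 + m A^{2}}$ ($q{\left(A,m \right)} = \frac{9}{-3 + \left(A A m + 8\right)} = \frac{9}{-3 + \left(A^{2} m + 8\right)} = \frac{9}{-3 + \left(m A^{2} + 8\right)} = \frac{9}{-3 + \left(8 + m A^{2}\right)} = \frac{9}{5 + m A^{2}}$)
$q{\left(42,39 \right)} + \left(5 - -5\right) 134 = \frac{9}{5 + 39 \cdot 42^{2}} + \left(5 - -5\right) 134 = \frac{9}{5 + 39 \cdot 1764} + \left(5 + 5\right) 134 = \frac{9}{5 + 68796} + 10 \cdot 134 = \frac{9}{68801} + 1340 = \frac{92193349}{68801}$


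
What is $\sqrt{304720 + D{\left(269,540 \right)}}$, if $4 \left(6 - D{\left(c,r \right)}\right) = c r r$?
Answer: $i \sqrt{19305374} \approx 4393.8 i$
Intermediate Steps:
$D{\left(c,r \right)} = 6 - \frac{c r^{2}}{4}$ ($D{\left(c,r \right)} = 6 - \frac{c r r}{4} = 6 - \frac{c r^{2}}{4}$)
$\sqrt{304720 + D{\left(269,540 \right)}} = \sqrt{304720 + \left(6 - \frac{269 \cdot 540^{2}}{4}\right)} = \sqrt{304720 + \left(6 - \frac{269}{4} \cdot 291600\right)} = \sqrt{304720 + \left(6 - 19610100\right)} = \sqrt{304720 - 19610094} = \sqrt{-19305374} = i \sqrt{19305374}$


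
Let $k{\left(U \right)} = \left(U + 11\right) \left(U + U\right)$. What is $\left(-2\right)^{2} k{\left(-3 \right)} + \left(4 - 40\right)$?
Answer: $-228$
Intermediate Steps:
$k{\left(U \right)} = 2 U \left(11 + U\right)$ ($k{\left(U \right)} = \left(11 + U\right) 2 U = 2 U \left(11 + U\right)$)
$\left(-2\right)^{2} k{\left(-3 \right)} + \left(4 - 40\right) = \left(-2\right)^{2} \cdot 2 \left(-3\right) \left(11 - 3\right) + \left(4 - 40\right) = 4 \cdot 2 \left(-3\right) 8 - 36 = 4 \left(-48\right) - 36 = -192 - 36 = -228$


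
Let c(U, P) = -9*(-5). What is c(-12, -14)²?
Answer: 2025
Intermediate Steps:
c(U, P) = 45
c(-12, -14)² = 45² = 2025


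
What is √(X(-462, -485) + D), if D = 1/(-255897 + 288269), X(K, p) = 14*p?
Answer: 41*I*√1058232587/16186 ≈ 82.401*I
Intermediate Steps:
D = 1/32372 ≈ 3.0891e-5
√(X(-462, -485) + D) = √(14*(-485) + 1/32372) = √(-6790 + 1/32372) = √(-219805879/32372) = 41*I*√1058232587/16186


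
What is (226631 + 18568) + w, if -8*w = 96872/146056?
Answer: 35812773035/146056 ≈ 2.4520e+5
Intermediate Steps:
w = -12109/146056 ≈ -0.082907
(226631 + 18568) + w = (226631 + 18568) - 12109/146056 = 245199 - 12109/146056 = 35812773035/146056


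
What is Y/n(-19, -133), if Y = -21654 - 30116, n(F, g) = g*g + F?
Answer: -167/57 ≈ -2.9298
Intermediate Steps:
n(F, g) = F + g**2 (n(F, g) = g**2 + F = F + g**2)
Y = -51770
Y/n(-19, -133) = -51770/(-19 + (-133)**2) = -51770/(-19 + 17689) = -51770/17670 = -51770*1/17670 = -167/57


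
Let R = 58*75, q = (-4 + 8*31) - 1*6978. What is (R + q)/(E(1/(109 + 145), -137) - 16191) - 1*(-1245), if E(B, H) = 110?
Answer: 20023229/16081 ≈ 1245.1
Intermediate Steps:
q = -6734 (q = (-4 + 248) - 6978 = 244 - 6978 = -6734)
R = 4350
(R + q)/(E(1/(109 + 145), -137) - 16191) - 1*(-1245) = (4350 - 6734)/(110 - 16191) - 1*(-1245) = -2384/(-16081) + 1245 = -2384*(-1/16081) + 1245 = 2384/16081 + 1245 = 20023229/16081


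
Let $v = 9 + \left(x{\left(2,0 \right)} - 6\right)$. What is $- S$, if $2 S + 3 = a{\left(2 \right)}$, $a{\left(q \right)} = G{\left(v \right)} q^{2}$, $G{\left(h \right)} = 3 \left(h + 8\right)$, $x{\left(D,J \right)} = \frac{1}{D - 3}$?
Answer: $- \frac{117}{2} \approx -58.5$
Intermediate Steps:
$x{\left(D,J \right)} = \frac{1}{-3 + D}$
$v = 2$ ($v = 9 + \left(\frac{1}{-3 + 2} - 6\right) = 9 - \left(6 - \frac{1}{-1}\right) = 9 - 7 = 2$)
$G{\left(h \right)} = 24 + 3 h$ ($G{\left(h \right)} = 3 \left(8 + h\right) = 24 + 3 h$)
$a{\left(q \right)} = 30 q^{2}$ ($a{\left(q \right)} = \left(24 + 3 \cdot 2\right) q^{2} = \left(24 + 6\right) q^{2} = 30 q^{2}$)
$S = \frac{117}{2}$ ($S = - \frac{3}{2} + \frac{30 \cdot 2^{2}}{2} = - \frac{3}{2} + \frac{30 \cdot 4}{2} = - \frac{3}{2} + \frac{1}{2} \cdot 120 = - \frac{3}{2} + 60 = \frac{117}{2} \approx 58.5$)
$- S = \left(-1\right) \frac{117}{2} = - \frac{117}{2}$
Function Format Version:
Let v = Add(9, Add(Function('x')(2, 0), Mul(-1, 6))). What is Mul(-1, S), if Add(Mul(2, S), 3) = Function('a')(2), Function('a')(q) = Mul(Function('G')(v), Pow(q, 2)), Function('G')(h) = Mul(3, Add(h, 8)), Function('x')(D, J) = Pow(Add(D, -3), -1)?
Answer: Rational(-117, 2) ≈ -58.500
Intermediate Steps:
Function('x')(D, J) = Pow(Add(-3, D), -1)
v = 2 (v = Add(9, Add(Pow(Add(-3, 2), -1), Mul(-1, 6))) = Add(9, Add(Pow(-1, -1), -6)) = Add(9, Add(-1, -6)) = Add(9, -7) = 2)
Function('G')(h) = Add(24, Mul(3, h)) (Function('G')(h) = Mul(3, Add(8, h)) = Add(24, Mul(3, h)))
Function('a')(q) = Mul(30, Pow(q, 2)) (Function('a')(q) = Mul(Add(24, Mul(3, 2)), Pow(q, 2)) = Mul(Add(24, 6), Pow(q, 2)) = Mul(30, Pow(q, 2)))
S = Rational(117, 2) (S = Add(Rational(-3, 2), Mul(Rational(1, 2), Mul(30, Pow(2, 2)))) = Add(Rational(-3, 2), Mul(Rational(1, 2), Mul(30, 4))) = Add(Rational(-3, 2), Mul(Rational(1, 2), 120)) = Add(Rational(-3, 2), 60) = Rational(117, 2) ≈ 58.500)
Mul(-1, S) = Mul(-1, Rational(117, 2)) = Rational(-117, 2)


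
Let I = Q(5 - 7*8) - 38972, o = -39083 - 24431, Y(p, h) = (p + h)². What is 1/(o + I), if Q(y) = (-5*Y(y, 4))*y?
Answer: 1/460809 ≈ 2.1701e-6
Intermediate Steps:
Y(p, h) = (h + p)²
o = -63514
Q(y) = -5*y*(4 + y)² (Q(y) = (-5*(4 + y)²)*y = -5*y*(4 + y)²)
I = 524323 (I = -5*(5 - 7*8)*(4 + (5 - 7*8))² - 38972 = -5*(5 - 56)*(4 + (5 - 56))² - 38972 = -5*(-51)*(4 - 51)² - 38972 = -5*(-51)*(-47)² - 38972 = -5*(-51)*2209 - 38972 = 563295 - 38972 = 524323)
1/(o + I) = 1/(-63514 + 524323) = 1/460809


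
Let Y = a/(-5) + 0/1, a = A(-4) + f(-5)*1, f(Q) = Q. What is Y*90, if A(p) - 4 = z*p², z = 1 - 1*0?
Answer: -270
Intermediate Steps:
z = 1 (z = 1 + 0 = 1)
A(p) = 4 + p² (A(p) = 4 + 1*p² = 4 + p²)
a = 15 (a = (4 + (-4)²) - 5*1 = (4 + 16) - 5 = 20 - 5 = 15)
Y = -3 (Y = 15/(-5) + 0/1 = 15*(-⅕) + 0*1 = -3 + 0 = -3)
Y*90 = -3*90 = -270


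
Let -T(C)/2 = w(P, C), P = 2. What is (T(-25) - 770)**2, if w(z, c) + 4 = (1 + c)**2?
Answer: 3663396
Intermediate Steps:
w(z, c) = -4 + (1 + c)**2
T(C) = 8 - 2*(1 + C)**2 (T(C) = -2*(-4 + (1 + C)**2) = 8 - 2*(1 + C)**2)
(T(-25) - 770)**2 = ((8 - 2*(1 - 25)**2) - 770)**2 = ((8 - 2*(-24)**2) - 770)**2 = ((8 - 2*576) - 770)**2 = ((8 - 1152) - 770)**2 = (-1144 - 770)**2 = (-1914)**2 = 3663396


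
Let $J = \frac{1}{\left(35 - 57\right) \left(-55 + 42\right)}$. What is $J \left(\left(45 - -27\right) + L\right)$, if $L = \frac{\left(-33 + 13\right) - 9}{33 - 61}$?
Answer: $\frac{2045}{8008} \approx 0.25537$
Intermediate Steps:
$L = \frac{29}{28}$ ($L = \frac{-20 - 9}{-28} = \left(-29\right) \left(- \frac{1}{28}\right) = \frac{29}{28} \approx 1.0357$)
$J = \frac{1}{286}$ ($J = \frac{1}{\left(-22\right) \left(-13\right)} = \frac{1}{286} \approx 0.0034965$)
$J \left(\left(45 - -27\right) + L\right) = \frac{\left(45 - -27\right) + \frac{29}{28}}{286} = \frac{\left(45 + 27\right) + \frac{29}{28}}{286} = \frac{72 + \frac{29}{28}}{286} = \frac{1}{286} \cdot \frac{2045}{28} = \frac{2045}{8008}$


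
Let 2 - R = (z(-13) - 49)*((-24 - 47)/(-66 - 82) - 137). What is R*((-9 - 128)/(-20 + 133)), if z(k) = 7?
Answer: 58109509/8362 ≈ 6949.2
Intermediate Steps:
R = -424157/74 (R = 2 - (7 - 49)*((-24 - 47)/(-66 - 82) - 137) = 2 - (-42)*(-71/(-148) - 137) = 2 - (-42)*(-71*(-1/148) - 137) = 2 - (-42)*(71/148 - 137) = 2 - (-42)*(-20205)/148 = 2 - 1*424305/74 = 2 - 424305/74 = -424157/74 ≈ -5731.9)
R*((-9 - 128)/(-20 + 133)) = -424157*(-9 - 128)/(74*(-20 + 133)) = -(-58109509)/(74*113) = -424157/74*(-137/113) = 58109509/8362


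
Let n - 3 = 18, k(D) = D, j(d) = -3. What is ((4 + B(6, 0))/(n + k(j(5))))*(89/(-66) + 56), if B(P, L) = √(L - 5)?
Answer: 3607/297 + 3607*I*√5/1188 ≈ 12.145 + 6.7891*I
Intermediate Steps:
B(P, L) = √(-5 + L)
n = 21 (n = 3 + 18 = 21)
((4 + B(6, 0))/(n + k(j(5))))*(89/(-66) + 56) = ((4 + √(-5 + 0))/(21 - 3))*(89/(-66) + 56) = ((4 + √(-5))/18)*(89*(-1/66) + 56) = ((4 + I*√5)*(1/18))*(-89/66 + 56) = (2/9 + I*√5/18)*(3607/66) = 3607/297 + 3607*I*√5/1188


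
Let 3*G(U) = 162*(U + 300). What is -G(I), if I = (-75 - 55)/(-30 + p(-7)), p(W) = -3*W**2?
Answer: -958140/59 ≈ -16240.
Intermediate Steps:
I = 130/177 (I = (-75 - 55)/(-30 - 3*(-7)**2) = -130/(-30 - 3*49) = -130/(-30 - 147) = -130/(-177) = -130*(-1/177) = 130/177 ≈ 0.73446)
G(U) = 16200 + 54*U (G(U) = (162*(U + 300))/3 = (162*(300 + U))/3 = (48600 + 162*U)/3 = 16200 + 54*U)
-G(I) = -(16200 + 54*(130/177)) = -(16200 + 2340/59) = -1*958140/59 = -958140/59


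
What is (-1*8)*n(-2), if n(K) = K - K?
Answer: 0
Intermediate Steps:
n(K) = 0
(-1*8)*n(-2) = -1*8*0 = -8*0 = 0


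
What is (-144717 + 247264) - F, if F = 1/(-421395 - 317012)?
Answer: 75721422630/738407 ≈ 1.0255e+5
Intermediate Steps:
F = -1/738407 (F = 1/(-738407) = -1/738407 ≈ -1.3543e-6)
(-144717 + 247264) - F = (-144717 + 247264) - 1*(-1/738407) = 102547 + 1/738407 = 75721422630/738407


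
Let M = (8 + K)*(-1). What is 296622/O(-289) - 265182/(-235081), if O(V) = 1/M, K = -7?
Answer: -69729931200/235081 ≈ -2.9662e+5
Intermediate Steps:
M = -1 (M = (8 - 7)*(-1) = 1*(-1) = -1)
O(V) = -1 (O(V) = 1/(-1) = -1)
296622/O(-289) - 265182/(-235081) = 296622/(-1) - 265182/(-235081) = 296622*(-1) - 265182*(-1/235081) = -296622 + 265182/235081 = -69729931200/235081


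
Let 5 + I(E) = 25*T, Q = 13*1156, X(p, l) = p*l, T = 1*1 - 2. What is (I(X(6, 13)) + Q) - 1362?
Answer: 13636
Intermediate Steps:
T = -1 (T = 1 - 2 = -1)
X(p, l) = l*p
Q = 15028
I(E) = -30 (I(E) = -5 + 25*(-1) = -5 - 25 = -30)
(I(X(6, 13)) + Q) - 1362 = (-30 + 15028) - 1362 = 14998 - 1362 = 13636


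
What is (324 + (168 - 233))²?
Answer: 67081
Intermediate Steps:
(324 + (168 - 233))² = (324 - 65)² = 259² = 67081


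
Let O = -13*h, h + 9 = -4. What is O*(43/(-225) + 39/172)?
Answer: 233051/38700 ≈ 6.0220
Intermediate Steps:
h = -13 (h = -9 - 4 = -13)
O = 169 (O = -13*(-13) = 169)
O*(43/(-225) + 39/172) = 169*(43/(-225) + 39/172) = 169*(43*(-1/225) + 39*(1/172)) = 169*(-43/225 + 39/172) = 169*(1379/38700) = 233051/38700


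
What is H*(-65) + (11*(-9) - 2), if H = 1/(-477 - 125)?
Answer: -60737/602 ≈ -100.89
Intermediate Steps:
H = -1/602 (H = 1/(-602) = -1/602 ≈ -0.0016611)
H*(-65) + (11*(-9) - 2) = -1/602*(-65) + (11*(-9) - 2) = 65/602 + (-99 - 2) = 65/602 - 101 = -60737/602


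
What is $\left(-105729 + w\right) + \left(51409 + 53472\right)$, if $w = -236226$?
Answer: $-237074$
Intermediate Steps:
$\left(-105729 + w\right) + \left(51409 + 53472\right) = \left(-105729 - 236226\right) + \left(51409 + 53472\right) = -341955 + 104881 = -237074$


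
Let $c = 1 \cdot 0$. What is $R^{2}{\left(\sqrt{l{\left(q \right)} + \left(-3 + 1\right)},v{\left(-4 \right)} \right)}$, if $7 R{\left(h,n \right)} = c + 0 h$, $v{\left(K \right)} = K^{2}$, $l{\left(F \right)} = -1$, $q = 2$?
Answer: $0$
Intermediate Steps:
$c = 0$
$R{\left(h,n \right)} = 0$ ($R{\left(h,n \right)} = \frac{0 + 0 h}{7} = \frac{0 + 0}{7} = \frac{1}{7} \cdot 0 = 0$)
$R^{2}{\left(\sqrt{l{\left(q \right)} + \left(-3 + 1\right)},v{\left(-4 \right)} \right)} = 0^{2} = 0$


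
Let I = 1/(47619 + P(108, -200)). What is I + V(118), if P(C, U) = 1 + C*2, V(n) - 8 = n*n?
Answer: 666451153/47836 ≈ 13932.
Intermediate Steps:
V(n) = 8 + n² (V(n) = 8 + n*n = 8 + n²)
P(C, U) = 1 + 2*C
I = 1/47836 (I = 1/(47619 + (1 + 2*108)) = 1/(47619 + (1 + 216)) = 1/(47619 + 217) = 1/47836 ≈ 2.0905e-5)
I + V(118) = 1/47836 + (8 + 118²) = 1/47836 + (8 + 13924) = 1/47836 + 13932 = 666451153/47836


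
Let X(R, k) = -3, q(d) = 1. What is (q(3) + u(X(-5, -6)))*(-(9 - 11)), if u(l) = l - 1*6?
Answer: -16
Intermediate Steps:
u(l) = -6 + l (u(l) = l - 6 = -6 + l)
(q(3) + u(X(-5, -6)))*(-(9 - 11)) = (1 + (-6 - 3))*(-(9 - 11)) = (1 - 9)*(-1*(-2)) = -8*2 = -16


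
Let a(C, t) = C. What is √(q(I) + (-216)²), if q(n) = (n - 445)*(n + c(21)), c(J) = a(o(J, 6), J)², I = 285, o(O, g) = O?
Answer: 8*I*√1086 ≈ 263.64*I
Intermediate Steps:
c(J) = J²
q(n) = (-445 + n)*(441 + n) (q(n) = (n - 445)*(n + 21²) = (-445 + n)*(n + 441) = (-445 + n)*(441 + n))
√(q(I) + (-216)²) = √((-196245 + 285² - 4*285) + (-216)²) = √((-196245 + 81225 - 1140) + 46656) = √(-116160 + 46656) = √(-69504) = 8*I*√1086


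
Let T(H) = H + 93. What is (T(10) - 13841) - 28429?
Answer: -42167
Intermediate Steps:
T(H) = 93 + H
(T(10) - 13841) - 28429 = ((93 + 10) - 13841) - 28429 = (103 - 13841) - 28429 = -13738 - 28429 = -42167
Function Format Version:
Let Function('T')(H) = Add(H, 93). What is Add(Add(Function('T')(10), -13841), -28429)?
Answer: -42167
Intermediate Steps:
Function('T')(H) = Add(93, H)
Add(Add(Function('T')(10), -13841), -28429) = Add(Add(Add(93, 10), -13841), -28429) = Add(Add(103, -13841), -28429) = Add(-13738, -28429) = -42167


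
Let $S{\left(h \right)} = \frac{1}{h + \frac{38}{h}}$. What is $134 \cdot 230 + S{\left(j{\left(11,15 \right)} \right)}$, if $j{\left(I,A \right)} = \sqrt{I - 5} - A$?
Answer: $\frac{2063734165}{66961} - \frac{181 \sqrt{6}}{66961} \approx 30820.0$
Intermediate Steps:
$j{\left(I,A \right)} = \sqrt{-5 + I} - A$
$134 \cdot 230 + S{\left(j{\left(11,15 \right)} \right)} = 134 \cdot 230 + \frac{\sqrt{-5 + 11} - 15}{38 + \left(\sqrt{-5 + 11} - 15\right)^{2}} = 30820 + \frac{\sqrt{6} - 15}{38 + \left(\sqrt{6} - 15\right)^{2}} = 30820 + \frac{-15 + \sqrt{6}}{38 + \left(-15 + \sqrt{6}\right)^{2}}$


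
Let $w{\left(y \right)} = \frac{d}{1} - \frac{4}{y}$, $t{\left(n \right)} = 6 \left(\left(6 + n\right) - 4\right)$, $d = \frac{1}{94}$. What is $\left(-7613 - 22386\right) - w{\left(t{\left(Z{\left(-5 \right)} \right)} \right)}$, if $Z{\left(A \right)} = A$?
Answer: $- \frac{25379351}{846} \approx -29999.0$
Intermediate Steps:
$d = \frac{1}{94} \approx 0.010638$
$t{\left(n \right)} = 12 + 6 n$ ($t{\left(n \right)} = 6 \left(2 + n\right) = 12 + 6 n$)
$w{\left(y \right)} = \frac{1}{94} - \frac{4}{y}$ ($w{\left(y \right)} = \frac{1}{94 \cdot 1} - \frac{4}{y} = \frac{1}{94} \cdot 1 - \frac{4}{y} = \frac{1}{94} - \frac{4}{y}$)
$\left(-7613 - 22386\right) - w{\left(t{\left(Z{\left(-5 \right)} \right)} \right)} = \left(-7613 - 22386\right) - \frac{-376 + \left(12 + 6 \left(-5\right)\right)}{94 \left(12 + 6 \left(-5\right)\right)} = -29999 - \frac{-376 + \left(12 - 30\right)}{94 \left(12 - 30\right)} = -29999 - \frac{-376 - 18}{94 \left(-18\right)} = -29999 - \frac{1}{94} \left(- \frac{1}{18}\right) \left(-394\right) = -29999 - \frac{197}{846} = - \frac{25379351}{846}$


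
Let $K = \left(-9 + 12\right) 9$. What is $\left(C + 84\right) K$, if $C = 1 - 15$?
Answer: $1890$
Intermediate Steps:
$K = 27$ ($K = 3 \cdot 9 = 27$)
$C = -14$ ($C = 1 - 15 = -14$)
$\left(C + 84\right) K = \left(-14 + 84\right) 27 = 70 \cdot 27 = 1890$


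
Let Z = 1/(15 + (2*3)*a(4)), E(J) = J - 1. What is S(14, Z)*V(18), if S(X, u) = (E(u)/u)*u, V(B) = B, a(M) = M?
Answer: -228/13 ≈ -17.538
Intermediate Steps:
E(J) = -1 + J
Z = 1/39 (Z = 1/(15 + (2*3)*4) = 1/(15 + 6*4) = 1/(15 + 24) = 1/39 ≈ 0.025641)
S(X, u) = -1 + u (S(X, u) = ((-1 + u)/u)*u = -1 + u)
S(14, Z)*V(18) = (-1 + 1/39)*18 = -38/39*18 = -228/13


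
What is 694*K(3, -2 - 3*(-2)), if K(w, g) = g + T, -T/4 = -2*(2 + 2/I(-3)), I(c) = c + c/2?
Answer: 102712/9 ≈ 11412.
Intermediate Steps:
I(c) = 3*c/2 (I(c) = c + c*(½) = c + c/2 = 3*c/2)
T = 112/9 (T = -(-8)*(2 + 2/(((3/2)*(-3)))) = -(-8)*(2 + 2/(-9/2)) = -(-8)*(2 + 2*(-2/9)) = -(-8)*(2 - 4/9) = -(-8)*14/9 = -4*(-28/9) = 112/9 ≈ 12.444)
K(w, g) = 112/9 + g (K(w, g) = g + 112/9 = 112/9 + g)
694*K(3, -2 - 3*(-2)) = 694*(112/9 + (-2 - 3*(-2))) = 694*(112/9 + (-2 + 6)) = 694*(112/9 + 4) = 694*(148/9) = 102712/9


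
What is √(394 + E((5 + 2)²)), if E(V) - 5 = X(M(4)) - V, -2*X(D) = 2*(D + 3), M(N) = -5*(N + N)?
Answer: 3*√43 ≈ 19.672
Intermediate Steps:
M(N) = -10*N
X(D) = -3 - D (X(D) = -(D + 3) = -(3 + D) = -(6 + 2*D)/2 = -3 - D)
E(V) = 42 - V (E(V) = 5 + ((-3 - (-10)*4) - V) = 5 + ((-3 - 1*(-40)) - V) = 5 + ((-3 + 40) - V) = 5 + (37 - V) = 42 - V)
√(394 + E((5 + 2)²)) = √(394 + (42 - (5 + 2)²)) = √(394 + (42 - 1*7²)) = √(394 + (42 - 1*49)) = √(394 + (42 - 49)) = √(394 - 7) = √387 = 3*√43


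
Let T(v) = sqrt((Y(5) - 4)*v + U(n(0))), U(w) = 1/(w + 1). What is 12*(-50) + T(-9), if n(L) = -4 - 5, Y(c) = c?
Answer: -600 + I*sqrt(146)/4 ≈ -600.0 + 3.0208*I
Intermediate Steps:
n(L) = -9
U(w) = 1/(1 + w)
T(v) = sqrt(-1/8 + v) (T(v) = sqrt((5 - 4)*v + 1/(1 - 9)) = sqrt(1*v + 1/(-8)) = sqrt(v - 1/8) = sqrt(-1/8 + v))
12*(-50) + T(-9) = 12*(-50) + sqrt(-2 + 16*(-9))/4 = -600 + sqrt(-2 - 144)/4 = -600 + sqrt(-146)/4 = -600 + (I*sqrt(146))/4 = -600 + I*sqrt(146)/4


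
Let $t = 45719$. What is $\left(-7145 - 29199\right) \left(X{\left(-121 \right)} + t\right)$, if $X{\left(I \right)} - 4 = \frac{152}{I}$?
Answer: $- \frac{18278821624}{11} \approx -1.6617 \cdot 10^{9}$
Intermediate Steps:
$X{\left(I \right)} = 4 + \frac{152}{I}$
$\left(-7145 - 29199\right) \left(X{\left(-121 \right)} + t\right) = \left(-7145 - 29199\right) \left(\left(4 + \frac{152}{-121}\right) + 45719\right) = - 36344 \left(\left(4 + 152 \left(- \frac{1}{121}\right)\right) + 45719\right) = - 36344 \left(\left(4 - \frac{152}{121}\right) + 45719\right) = - 36344 \left(\frac{332}{121} + 45719\right) = \left(-36344\right) \frac{5532331}{121} = - \frac{18278821624}{11}$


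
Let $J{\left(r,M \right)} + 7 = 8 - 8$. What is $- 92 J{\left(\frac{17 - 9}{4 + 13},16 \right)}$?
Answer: $644$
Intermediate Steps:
$J{\left(r,M \right)} = -7$ ($J{\left(r,M \right)} = -7 + \left(8 - 8\right) = -7 + 0 = -7$)
$- 92 J{\left(\frac{17 - 9}{4 + 13},16 \right)} = \left(-92\right) \left(-7\right) = 644$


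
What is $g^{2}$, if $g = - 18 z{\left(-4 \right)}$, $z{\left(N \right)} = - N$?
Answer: $5184$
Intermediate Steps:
$g = -72$ ($g = - 18 \left(\left(-1\right) \left(-4\right)\right) = \left(-18\right) 4 = -72$)
$g^{2} = \left(-72\right)^{2} = 5184$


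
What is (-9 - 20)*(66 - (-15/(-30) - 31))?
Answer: -5597/2 ≈ -2798.5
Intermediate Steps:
(-9 - 20)*(66 - (-15/(-30) - 31)) = -29*(66 - (-15*(-1/30) - 31)) = -29*(66 - (½ - 31)) = -29*(66 - 1*(-61/2)) = -29*(66 + 61/2) = -29*193/2 = -5597/2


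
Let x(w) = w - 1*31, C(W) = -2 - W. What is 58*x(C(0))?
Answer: -1914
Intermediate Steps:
x(w) = -31 + w (x(w) = w - 31 = -31 + w)
58*x(C(0)) = 58*(-31 + (-2 - 1*0)) = 58*(-31 + (-2 + 0)) = 58*(-31 - 2) = 58*(-33) = -1914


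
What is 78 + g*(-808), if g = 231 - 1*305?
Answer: 59870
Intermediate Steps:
g = -74 (g = 231 - 305 = -74)
78 + g*(-808) = 78 - 74*(-808) = 78 + 59792 = 59870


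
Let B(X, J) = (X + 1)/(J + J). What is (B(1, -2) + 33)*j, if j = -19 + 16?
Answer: -195/2 ≈ -97.500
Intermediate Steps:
j = -3
B(X, J) = (1 + X)/(2*J) (B(X, J) = (1 + X)/((2*J)) = (1 + X)*(1/(2*J)) = (1 + X)/(2*J))
(B(1, -2) + 33)*j = ((½)*(1 + 1)/(-2) + 33)*(-3) = ((½)*(-½)*2 + 33)*(-3) = (-½ + 33)*(-3) = (65/2)*(-3) = -195/2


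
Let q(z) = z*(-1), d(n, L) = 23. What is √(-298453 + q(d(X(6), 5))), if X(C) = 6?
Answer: 6*I*√8291 ≈ 546.33*I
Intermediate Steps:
q(z) = -z
√(-298453 + q(d(X(6), 5))) = √(-298453 - 1*23) = √(-298453 - 23) = √(-298476) = 6*I*√8291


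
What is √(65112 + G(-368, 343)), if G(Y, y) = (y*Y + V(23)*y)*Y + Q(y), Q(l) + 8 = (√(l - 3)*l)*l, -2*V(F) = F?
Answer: √(47967112 + 235298*√85) ≈ 7080.7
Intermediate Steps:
V(F) = -F/2
Q(l) = -8 + l²*√(-3 + l) (Q(l) = -8 + (√(l - 3)*l)*l = -8 + (√(-3 + l)*l)*l = -8 + (l*√(-3 + l))*l = -8 + l²*√(-3 + l))
G(Y, y) = -8 + Y*(-23*y/2 + Y*y) + y²*√(-3 + y) (G(Y, y) = (y*Y + (-½*23)*y)*Y + (-8 + y²*√(-3 + y)) = (Y*y - 23*y/2)*Y + (-8 + y²*√(-3 + y)) = (-23*y/2 + Y*y)*Y + (-8 + y²*√(-3 + y)) = Y*(-23*y/2 + Y*y) + (-8 + y²*√(-3 + y)) = -8 + Y*(-23*y/2 + Y*y) + y²*√(-3 + y))
√(65112 + G(-368, 343)) = √(65112 + (-8 + 343*(-368)² + 343²*√(-3 + 343) - 23/2*(-368)*343)) = √(65112 + (-8 + 343*135424 + 117649*√340 + 1451576)) = √(65112 + (-8 + 46450432 + 117649*(2*√85) + 1451576)) = √(65112 + (-8 + 46450432 + 235298*√85 + 1451576)) = √(65112 + (47902000 + 235298*√85)) = √(47967112 + 235298*√85)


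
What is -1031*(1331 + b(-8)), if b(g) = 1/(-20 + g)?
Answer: -38422277/28 ≈ -1.3722e+6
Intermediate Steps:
-1031*(1331 + b(-8)) = -1031*(1331 + 1/(-20 - 8)) = -1031*(1331 + 1/(-28)) = -1031*(1331 - 1/28) = -1031*37267/28 = -38422277/28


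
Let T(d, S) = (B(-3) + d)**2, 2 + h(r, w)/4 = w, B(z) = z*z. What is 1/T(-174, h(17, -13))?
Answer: 1/27225 ≈ 3.6731e-5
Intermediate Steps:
B(z) = z**2
h(r, w) = -8 + 4*w
T(d, S) = (9 + d)**2 (T(d, S) = ((-3)**2 + d)**2 = (9 + d)**2)
1/T(-174, h(17, -13)) = 1/((9 - 174)**2) = 1/((-165)**2) = 1/27225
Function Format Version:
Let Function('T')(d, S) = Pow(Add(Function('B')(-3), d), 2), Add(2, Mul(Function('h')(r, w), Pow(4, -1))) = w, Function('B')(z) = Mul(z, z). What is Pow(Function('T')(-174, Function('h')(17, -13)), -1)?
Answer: Rational(1, 27225) ≈ 3.6731e-5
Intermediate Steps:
Function('B')(z) = Pow(z, 2)
Function('h')(r, w) = Add(-8, Mul(4, w))
Function('T')(d, S) = Pow(Add(9, d), 2) (Function('T')(d, S) = Pow(Add(Pow(-3, 2), d), 2) = Pow(Add(9, d), 2))
Pow(Function('T')(-174, Function('h')(17, -13)), -1) = Pow(Pow(Add(9, -174), 2), -1) = Pow(Pow(-165, 2), -1) = Pow(27225, -1) = Rational(1, 27225)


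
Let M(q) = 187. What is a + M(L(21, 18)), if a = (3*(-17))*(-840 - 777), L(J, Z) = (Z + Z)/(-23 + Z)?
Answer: 82654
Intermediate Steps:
L(J, Z) = 2*Z/(-23 + Z) (L(J, Z) = (2*Z)/(-23 + Z) = 2*Z/(-23 + Z))
a = 82467 (a = -51*(-1617) = 82467)
a + M(L(21, 18)) = 82467 + 187 = 82654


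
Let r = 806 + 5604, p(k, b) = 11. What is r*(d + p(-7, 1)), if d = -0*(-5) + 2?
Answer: 83330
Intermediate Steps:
r = 6410
d = 2 (d = -6*0 + 2 = 0 + 2 = 2)
r*(d + p(-7, 1)) = 6410*(2 + 11) = 6410*13 = 83330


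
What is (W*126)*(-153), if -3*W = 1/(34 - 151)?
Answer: -714/13 ≈ -54.923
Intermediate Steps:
W = 1/351 (W = -1/(3*(34 - 151)) = -⅓/(-117) = -⅓*(-1/117) = 1/351 ≈ 0.0028490)
(W*126)*(-153) = ((1/351)*126)*(-153) = (14/39)*(-153) = -714/13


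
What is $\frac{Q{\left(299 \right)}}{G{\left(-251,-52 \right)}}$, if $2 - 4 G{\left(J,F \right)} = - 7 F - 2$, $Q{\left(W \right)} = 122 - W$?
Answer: $\frac{59}{30} \approx 1.9667$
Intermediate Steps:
$G{\left(J,F \right)} = 1 + \frac{7 F}{4}$ ($G{\left(J,F \right)} = \frac{1}{2} - \frac{- 7 F - 2}{4} = \frac{1}{2} - \frac{-2 - 7 F}{4} = \frac{1}{2} + \left(\frac{1}{2} + \frac{7 F}{4}\right) = 1 + \frac{7 F}{4}$)
$\frac{Q{\left(299 \right)}}{G{\left(-251,-52 \right)}} = \frac{122 - 299}{1 + \frac{7}{4} \left(-52\right)} = \frac{122 - 299}{1 - 91} = - \frac{177}{-90} = \left(-177\right) \left(- \frac{1}{90}\right) = \frac{59}{30}$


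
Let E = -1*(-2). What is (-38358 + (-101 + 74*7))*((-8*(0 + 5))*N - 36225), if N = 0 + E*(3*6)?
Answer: 1429047765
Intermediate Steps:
E = 2
N = 36 (N = 0 + 2*(3*6) = 0 + 2*18 = 0 + 36 = 36)
(-38358 + (-101 + 74*7))*((-8*(0 + 5))*N - 36225) = (-38358 + (-101 + 74*7))*(-8*(0 + 5)*36 - 36225) = (-38358 + (-101 + 518))*(-8*5*36 - 36225) = (-38358 + 417)*(-40*36 - 36225) = -37941*(-1440 - 36225) = -37941*(-37665) = 1429047765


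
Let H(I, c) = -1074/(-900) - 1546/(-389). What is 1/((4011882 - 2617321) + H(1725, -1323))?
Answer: 58350/81372935881 ≈ 7.1707e-7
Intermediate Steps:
H(I, c) = 301531/58350 (H(I, c) = -1074*(-1/900) - 1546*(-1/389) = 179/150 + 1546/389 = 301531/58350)
1/((4011882 - 2617321) + H(1725, -1323)) = 1/((4011882 - 2617321) + 301531/58350) = 1/(1394561 + 301531/58350) = 1/(81372935881/58350) = 58350/81372935881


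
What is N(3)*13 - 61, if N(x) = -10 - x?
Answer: -230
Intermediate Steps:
N(3)*13 - 61 = (-10 - 1*3)*13 - 61 = (-10 - 3)*13 - 61 = -13*13 - 61 = -169 - 61 = -230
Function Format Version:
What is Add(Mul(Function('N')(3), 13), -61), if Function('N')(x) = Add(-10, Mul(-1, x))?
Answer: -230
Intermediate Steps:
Add(Mul(Function('N')(3), 13), -61) = Add(Mul(Add(-10, Mul(-1, 3)), 13), -61) = Add(Mul(Add(-10, -3), 13), -61) = Add(Mul(-13, 13), -61) = Add(-169, -61) = -230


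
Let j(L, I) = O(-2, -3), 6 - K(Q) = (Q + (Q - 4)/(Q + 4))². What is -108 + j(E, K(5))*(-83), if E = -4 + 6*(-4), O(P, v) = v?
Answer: 141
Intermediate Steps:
E = -28 (E = -4 - 24 = -28)
K(Q) = 6 - (Q + (-4 + Q)/(4 + Q))² (K(Q) = 6 - (Q + (Q - 4)/(Q + 4))² = 6 - (Q + (-4 + Q)/(4 + Q))²)
j(L, I) = -3
-108 + j(E, K(5))*(-83) = -108 - 3*(-83) = -108 + 249 = 141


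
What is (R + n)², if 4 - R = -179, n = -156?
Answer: 729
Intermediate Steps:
R = 183 (R = 4 - 1*(-179) = 4 + 179 = 183)
(R + n)² = (183 - 156)² = 27² = 729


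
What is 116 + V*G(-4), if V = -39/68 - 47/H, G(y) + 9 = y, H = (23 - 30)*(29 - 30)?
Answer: 100313/476 ≈ 210.74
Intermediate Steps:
H = 7 (H = -7*(-1) = 7)
G(y) = -9 + y
V = -3469/476 (V = -39/68 - 47/7 = -3469/476 ≈ -7.2878)
116 + V*G(-4) = 116 - 3469*(-9 - 4)/476 = 116 - 3469/476*(-13) = 116 + 45097/476 = 100313/476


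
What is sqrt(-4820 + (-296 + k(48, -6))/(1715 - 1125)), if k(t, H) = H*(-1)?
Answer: 3*I*sqrt(1864459)/59 ≈ 69.43*I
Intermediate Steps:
k(t, H) = -H
sqrt(-4820 + (-296 + k(48, -6))/(1715 - 1125)) = sqrt(-4820 + (-296 - 1*(-6))/(1715 - 1125)) = sqrt(-4820 + (-296 + 6)/590) = sqrt(-4820 - 290*1/590) = sqrt(-4820 - 29/59) = sqrt(-284409/59) = 3*I*sqrt(1864459)/59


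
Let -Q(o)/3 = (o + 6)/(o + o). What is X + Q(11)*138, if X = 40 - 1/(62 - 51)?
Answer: -280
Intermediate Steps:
Q(o) = -3*(6 + o)/(2*o) (Q(o) = -3*(o + 6)/(o + o) = -3*(6 + o)/(2*o))
X = 439/11 (X = 40 - 1/11 = 439/11 ≈ 39.909)
X + Q(11)*138 = 439/11 + (-3/2 - 9/11)*138 = 439/11 - 51/22*138 = 439/11 - 3519/11 = -280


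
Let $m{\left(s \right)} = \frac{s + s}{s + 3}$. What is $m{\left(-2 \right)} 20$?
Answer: $-80$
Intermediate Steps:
$m{\left(s \right)} = \frac{2 s}{3 + s}$
$m{\left(-2 \right)} 20 = 2 \left(-2\right) \frac{1}{3 - 2} \cdot 20 = 2 \left(-2\right) 1^{-1} \cdot 20 = 2 \left(-2\right) 1 \cdot 20 = \left(-4\right) 20 = -80$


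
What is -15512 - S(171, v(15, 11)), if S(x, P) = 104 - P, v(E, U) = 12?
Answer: -15604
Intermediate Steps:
-15512 - S(171, v(15, 11)) = -15512 - (104 - 1*12) = -15512 - (104 - 12) = -15512 - 1*92 = -15512 - 92 = -15604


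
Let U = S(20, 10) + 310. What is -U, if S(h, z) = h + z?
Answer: -340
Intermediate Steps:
U = 340 (U = (20 + 10) + 310 = 30 + 310 = 340)
-U = -1*340 = -340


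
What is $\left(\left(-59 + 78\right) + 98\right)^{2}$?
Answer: $13689$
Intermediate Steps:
$\left(\left(-59 + 78\right) + 98\right)^{2} = \left(19 + 98\right)^{2} = 117^{2} = 13689$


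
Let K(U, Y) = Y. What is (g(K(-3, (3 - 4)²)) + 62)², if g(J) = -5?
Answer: 3249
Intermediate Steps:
(g(K(-3, (3 - 4)²)) + 62)² = (-5 + 62)² = 57² = 3249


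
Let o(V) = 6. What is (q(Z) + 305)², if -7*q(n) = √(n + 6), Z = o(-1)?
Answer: 4558237/49 - 1220*√3/7 ≈ 92723.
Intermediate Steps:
Z = 6
q(n) = -√(6 + n)/7 (q(n) = -√(n + 6)/7 = -√(6 + n)/7)
(q(Z) + 305)² = (-√(6 + 6)/7 + 305)² = (-2*√3/7 + 305)² = (305 - 2*√3/7)²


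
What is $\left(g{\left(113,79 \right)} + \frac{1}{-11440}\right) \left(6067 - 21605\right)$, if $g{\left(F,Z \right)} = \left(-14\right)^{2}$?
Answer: $- \frac{17419954791}{5720} \approx -3.0454 \cdot 10^{6}$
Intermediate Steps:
$g{\left(F,Z \right)} = 196$
$\left(g{\left(113,79 \right)} + \frac{1}{-11440}\right) \left(6067 - 21605\right) = \left(196 + \frac{1}{-11440}\right) \left(6067 - 21605\right) = \left(196 - \frac{1}{11440}\right) \left(-15538\right) = \frac{2242239}{11440} \left(-15538\right) = - \frac{17419954791}{5720}$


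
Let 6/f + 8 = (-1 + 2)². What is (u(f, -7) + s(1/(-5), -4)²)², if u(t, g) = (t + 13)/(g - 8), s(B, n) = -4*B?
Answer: 7921/275625 ≈ 0.028738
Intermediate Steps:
f = -6/7 (f = 6/(-8 + (-1 + 2)²) = 6/(-8 + 1²) = 6/(-8 + 1) = 6/(-7) = 6*(-⅐) = -6/7 ≈ -0.85714)
u(t, g) = (13 + t)/(-8 + g)
(u(f, -7) + s(1/(-5), -4)²)² = ((13 - 6/7)/(-8 - 7) + (-4/(-5))²)² = ((85/7)/(-15) + (-4*(-⅕))²)² = (-1/15*85/7 + (⅘)²)² = (-17/21 + 16/25)² = (-89/525)² = 7921/275625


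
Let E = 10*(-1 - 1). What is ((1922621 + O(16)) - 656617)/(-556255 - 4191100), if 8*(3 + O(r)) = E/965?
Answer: -97735277/366495806 ≈ -0.26667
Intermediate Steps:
E = -20 (E = 10*(-2) = -20)
O(r) = -1159/386 (O(r) = -3 + (-20/965)/8 = -3 + (-20*1/965)/8 = -3 + (⅛)*(-4/193) = -3 - 1/386 = -1159/386)
((1922621 + O(16)) - 656617)/(-556255 - 4191100) = ((1922621 - 1159/386) - 656617)/(-556255 - 4191100) = (742130547/386 - 656617)/(-4747355) = (488676385/386)*(-1/4747355) = -97735277/366495806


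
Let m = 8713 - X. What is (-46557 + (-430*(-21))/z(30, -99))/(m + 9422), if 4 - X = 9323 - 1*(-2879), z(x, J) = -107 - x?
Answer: -2129113/1385207 ≈ -1.5370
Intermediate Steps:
X = -12198 (X = 4 - (9323 - 1*(-2879)) = 4 - (9323 + 2879) = 4 - 1*12202 = 4 - 12202 = -12198)
m = 20911 (m = 8713 - 1*(-12198) = 8713 + 12198 = 20911)
(-46557 + (-430*(-21))/z(30, -99))/(m + 9422) = (-46557 + (-430*(-21))/(-107 - 1*30))/(20911 + 9422) = (-46557 + 9030/(-107 - 30))/30333 = (-46557 + 9030/(-137))*(1/30333) = (-46557 + 9030*(-1/137))*(1/30333) = (-46557 - 9030/137)*(1/30333) = -6387339/137*1/30333 = -2129113/1385207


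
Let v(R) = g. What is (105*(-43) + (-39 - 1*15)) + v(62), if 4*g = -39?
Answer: -18315/4 ≈ -4578.8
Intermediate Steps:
g = -39/4 (g = (¼)*(-39) = -39/4 ≈ -9.7500)
v(R) = -39/4
(105*(-43) + (-39 - 1*15)) + v(62) = (105*(-43) + (-39 - 1*15)) - 39/4 = (-4515 + (-39 - 15)) - 39/4 = (-4515 - 54) - 39/4 = -4569 - 39/4 = -18315/4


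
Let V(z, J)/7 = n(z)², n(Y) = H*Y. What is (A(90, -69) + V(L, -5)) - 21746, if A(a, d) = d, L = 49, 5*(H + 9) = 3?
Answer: 29102173/25 ≈ 1.1641e+6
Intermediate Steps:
H = -42/5 (H = -9 + (⅕)*3 = -9 + ⅗ = -42/5 ≈ -8.4000)
n(Y) = -42*Y/5
V(z, J) = 12348*z²/25 (V(z, J) = 7*(-42*z/5)² = 7*(1764*z²/25) = 12348*z²/25)
(A(90, -69) + V(L, -5)) - 21746 = (-69 + (12348/25)*49²) - 21746 = (-69 + (12348/25)*2401) - 21746 = (-69 + 29647548/25) - 21746 = 29645823/25 - 21746 = 29102173/25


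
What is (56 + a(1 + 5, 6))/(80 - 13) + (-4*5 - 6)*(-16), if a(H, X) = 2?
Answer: 27930/67 ≈ 416.87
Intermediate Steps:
(56 + a(1 + 5, 6))/(80 - 13) + (-4*5 - 6)*(-16) = (56 + 2)/(80 - 13) + (-4*5 - 6)*(-16) = 58/67 + (-20 - 6)*(-16) = 58*(1/67) - 26*(-16) = 58/67 + 416 = 27930/67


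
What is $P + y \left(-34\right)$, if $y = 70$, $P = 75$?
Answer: $-2305$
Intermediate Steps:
$P + y \left(-34\right) = 75 + 70 \left(-34\right) = 75 - 2380 = -2305$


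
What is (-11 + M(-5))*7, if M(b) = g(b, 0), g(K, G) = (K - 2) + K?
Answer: -161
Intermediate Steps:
g(K, G) = -2 + 2*K (g(K, G) = (-2 + K) + K = -2 + 2*K)
M(b) = -2 + 2*b
(-11 + M(-5))*7 = (-11 + (-2 + 2*(-5)))*7 = (-11 + (-2 - 10))*7 = (-11 - 12)*7 = -23*7 = -161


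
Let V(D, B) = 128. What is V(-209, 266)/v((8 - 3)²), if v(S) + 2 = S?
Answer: 128/23 ≈ 5.5652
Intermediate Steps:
v(S) = -2 + S
V(-209, 266)/v((8 - 3)²) = 128/(-2 + (8 - 3)²) = 128/(-2 + 5²) = 128/(-2 + 25) = 128/23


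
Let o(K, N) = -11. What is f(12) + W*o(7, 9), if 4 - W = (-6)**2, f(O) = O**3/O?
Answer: 496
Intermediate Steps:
f(O) = O**2
W = -32 (W = 4 - 1*(-6)**2 = 4 - 1*36 = 4 - 36 = -32)
f(12) + W*o(7, 9) = 12**2 - 32*(-11) = 144 + 352 = 496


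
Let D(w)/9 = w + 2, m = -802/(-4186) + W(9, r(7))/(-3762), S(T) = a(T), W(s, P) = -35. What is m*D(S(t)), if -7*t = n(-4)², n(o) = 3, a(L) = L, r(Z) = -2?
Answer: 7909085/6124118 ≈ 1.2915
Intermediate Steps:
t = -9/7 (t = -⅐*3² = -⅐*9 = -9/7 ≈ -1.2857)
S(T) = T
m = 1581817/7873866 (m = -802/(-4186) - 35/(-3762) = -802*(-1/4186) - 35*(-1/3762) = 401/2093 + 35/3762 = 1581817/7873866 ≈ 0.20089)
D(w) = 18 + 9*w (D(w) = 9*(w + 2) = 9*(2 + w) = 18 + 9*w)
m*D(S(t)) = 1581817*(18 + 9*(-9/7))/7873866 = 1581817*(18 - 81/7)/7873866 = (1581817/7873866)*(45/7) = 7909085/6124118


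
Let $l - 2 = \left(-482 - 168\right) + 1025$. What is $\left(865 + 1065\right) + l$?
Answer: $2307$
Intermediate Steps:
$l = 377$ ($l = 2 + \left(\left(-482 - 168\right) + 1025\right) = 2 + \left(-650 + 1025\right) = 2 + 375 = 377$)
$\left(865 + 1065\right) + l = \left(865 + 1065\right) + 377 = 1930 + 377 = 2307$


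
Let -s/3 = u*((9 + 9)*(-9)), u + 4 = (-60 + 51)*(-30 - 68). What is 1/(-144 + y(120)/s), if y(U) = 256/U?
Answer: -1600155/230422312 ≈ -0.0069444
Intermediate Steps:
u = 878 (u = -4 + (-60 + 51)*(-30 - 68) = -4 - 9*(-98) = -4 + 882 = 878)
s = 426708 (s = -2634*(9 + 9)*(-9) = -2634*18*(-9) = -2634*(-162) = -3*(-142236) = 426708)
1/(-144 + y(120)/s) = 1/(-144 + (256/120)/426708) = 1/(-144 + (256*(1/120))*(1/426708)) = 1/(-144 + (32/15)*(1/426708)) = 1/(-144 + 8/1600155) = 1/(-230422312/1600155) = -1600155/230422312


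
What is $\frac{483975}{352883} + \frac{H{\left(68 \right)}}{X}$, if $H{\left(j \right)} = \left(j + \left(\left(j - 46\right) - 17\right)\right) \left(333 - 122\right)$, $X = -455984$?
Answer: $\frac{215249399551}{160909001872} \approx 1.3377$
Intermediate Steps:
$H{\left(j \right)} = -13293 + 422 j$ ($H{\left(j \right)} = \left(j + \left(\left(-46 + j\right) - 17\right)\right) 211 = \left(j + \left(-63 + j\right)\right) 211 = \left(-63 + 2 j\right) 211 = -13293 + 422 j$)
$\frac{483975}{352883} + \frac{H{\left(68 \right)}}{X} = \frac{483975}{352883} + \frac{-13293 + 422 \cdot 68}{-455984} = 483975 \cdot \frac{1}{352883} + \left(-13293 + 28696\right) \left(- \frac{1}{455984}\right) = \frac{483975}{352883} + 15403 \left(- \frac{1}{455984}\right) = \frac{483975}{352883} - \frac{15403}{455984} = \frac{215249399551}{160909001872}$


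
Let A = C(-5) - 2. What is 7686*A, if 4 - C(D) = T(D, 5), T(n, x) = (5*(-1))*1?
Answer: 53802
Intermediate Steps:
T(n, x) = -5 (T(n, x) = -5*1 = -5)
C(D) = 9 (C(D) = 4 - 1*(-5) = 4 + 5 = 9)
A = 7 (A = 9 - 2 = 7)
7686*A = 7686*7 = 53802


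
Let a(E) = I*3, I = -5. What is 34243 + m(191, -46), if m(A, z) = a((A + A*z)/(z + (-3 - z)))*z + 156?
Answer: 35089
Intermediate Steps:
a(E) = -15 (a(E) = -5*3 = -15)
m(A, z) = 156 - 15*z (m(A, z) = -15*z + 156 = 156 - 15*z)
34243 + m(191, -46) = 34243 + (156 - 15*(-46)) = 34243 + (156 + 690) = 34243 + 846 = 35089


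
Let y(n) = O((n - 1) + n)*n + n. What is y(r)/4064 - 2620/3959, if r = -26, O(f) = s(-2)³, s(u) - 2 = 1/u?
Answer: -44392065/64357504 ≈ -0.68977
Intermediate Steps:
s(u) = 2 + 1/u
O(f) = 27/8 (O(f) = (2 + 1/(-2))³ = (2 - ½)³ = (3/2)³ = 27/8)
y(n) = 35*n/8 (y(n) = 27*n/8 + n = 35*n/8)
y(r)/4064 - 2620/3959 = ((35/8)*(-26))/4064 - 2620/3959 = -455/4*1/4064 - 2620*1/3959 = -455/16256 - 2620/3959 = -44392065/64357504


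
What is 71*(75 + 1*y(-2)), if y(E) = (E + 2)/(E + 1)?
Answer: 5325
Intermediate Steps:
y(E) = (2 + E)/(1 + E)
71*(75 + 1*y(-2)) = 71*(75 + 1*((2 - 2)/(1 - 2))) = 71*(75 + 1*(0/(-1))) = 71*(75 + 1*(-1*0)) = 71*(75 + 1*0) = 71*(75 + 0) = 71*75 = 5325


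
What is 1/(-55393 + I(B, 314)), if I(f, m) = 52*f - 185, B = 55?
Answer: -1/52718 ≈ -1.8969e-5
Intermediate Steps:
I(f, m) = -185 + 52*f
1/(-55393 + I(B, 314)) = 1/(-55393 + (-185 + 52*55)) = 1/(-55393 + (-185 + 2860)) = 1/(-55393 + 2675) = 1/(-52718) = -1/52718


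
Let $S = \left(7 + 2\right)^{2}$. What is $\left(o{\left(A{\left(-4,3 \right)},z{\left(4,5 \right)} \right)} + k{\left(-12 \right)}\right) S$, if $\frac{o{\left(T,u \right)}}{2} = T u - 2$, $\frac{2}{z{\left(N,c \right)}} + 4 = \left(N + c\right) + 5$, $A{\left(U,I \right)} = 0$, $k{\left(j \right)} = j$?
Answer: $-1296$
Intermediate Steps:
$z{\left(N,c \right)} = \frac{2}{1 + N + c}$ ($z{\left(N,c \right)} = \frac{2}{-4 + \left(\left(N + c\right) + 5\right)} = \frac{2}{-4 + \left(5 + N + c\right)} = \frac{2}{1 + N + c}$)
$o{\left(T,u \right)} = -4 + 2 T u$ ($o{\left(T,u \right)} = 2 \left(T u - 2\right) = 2 \left(-2 + T u\right) = -4 + 2 T u$)
$S = 81$ ($S = 9^{2} = 81$)
$\left(o{\left(A{\left(-4,3 \right)},z{\left(4,5 \right)} \right)} + k{\left(-12 \right)}\right) S = \left(\left(-4 + 2 \cdot 0 \frac{2}{1 + 4 + 5}\right) - 12\right) 81 = \left(\left(-4 + 2 \cdot 0 \cdot \frac{2}{10}\right) - 12\right) 81 = \left(\left(-4 + 2 \cdot 0 \cdot 2 \cdot \frac{1}{10}\right) - 12\right) 81 = \left(\left(-4 + 2 \cdot 0 \cdot \frac{1}{5}\right) - 12\right) 81 = \left(\left(-4 + 0\right) - 12\right) 81 = \left(-4 - 12\right) 81 = \left(-16\right) 81 = -1296$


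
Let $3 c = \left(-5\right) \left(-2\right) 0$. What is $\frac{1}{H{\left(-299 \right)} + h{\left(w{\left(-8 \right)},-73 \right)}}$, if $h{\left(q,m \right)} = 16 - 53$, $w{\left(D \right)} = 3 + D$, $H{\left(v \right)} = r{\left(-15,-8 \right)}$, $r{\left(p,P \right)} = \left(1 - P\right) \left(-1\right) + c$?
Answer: $- \frac{1}{46} \approx -0.021739$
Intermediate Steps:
$c = 0$ ($c = \frac{\left(-5\right) \left(-2\right) 0}{3} = \frac{10 \cdot 0}{3} = \frac{1}{3} \cdot 0 = 0$)
$r{\left(p,P \right)} = -1 + P$ ($r{\left(p,P \right)} = \left(1 - P\right) \left(-1\right) + 0 = \left(-1 + P\right) + 0 = -1 + P$)
$H{\left(v \right)} = -9$ ($H{\left(v \right)} = -1 - 8 = -9$)
$h{\left(q,m \right)} = -37$
$\frac{1}{H{\left(-299 \right)} + h{\left(w{\left(-8 \right)},-73 \right)}} = \frac{1}{-9 - 37} = \frac{1}{-46} = - \frac{1}{46}$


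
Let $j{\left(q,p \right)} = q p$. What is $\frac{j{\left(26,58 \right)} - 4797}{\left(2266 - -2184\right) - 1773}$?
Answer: $- \frac{3289}{2677} \approx -1.2286$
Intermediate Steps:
$j{\left(q,p \right)} = p q$
$\frac{j{\left(26,58 \right)} - 4797}{\left(2266 - -2184\right) - 1773} = \frac{58 \cdot 26 - 4797}{\left(2266 - -2184\right) - 1773} = \frac{1508 - 4797}{\left(2266 + 2184\right) - 1773} = - \frac{3289}{4450 - 1773} = - \frac{3289}{2677}$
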